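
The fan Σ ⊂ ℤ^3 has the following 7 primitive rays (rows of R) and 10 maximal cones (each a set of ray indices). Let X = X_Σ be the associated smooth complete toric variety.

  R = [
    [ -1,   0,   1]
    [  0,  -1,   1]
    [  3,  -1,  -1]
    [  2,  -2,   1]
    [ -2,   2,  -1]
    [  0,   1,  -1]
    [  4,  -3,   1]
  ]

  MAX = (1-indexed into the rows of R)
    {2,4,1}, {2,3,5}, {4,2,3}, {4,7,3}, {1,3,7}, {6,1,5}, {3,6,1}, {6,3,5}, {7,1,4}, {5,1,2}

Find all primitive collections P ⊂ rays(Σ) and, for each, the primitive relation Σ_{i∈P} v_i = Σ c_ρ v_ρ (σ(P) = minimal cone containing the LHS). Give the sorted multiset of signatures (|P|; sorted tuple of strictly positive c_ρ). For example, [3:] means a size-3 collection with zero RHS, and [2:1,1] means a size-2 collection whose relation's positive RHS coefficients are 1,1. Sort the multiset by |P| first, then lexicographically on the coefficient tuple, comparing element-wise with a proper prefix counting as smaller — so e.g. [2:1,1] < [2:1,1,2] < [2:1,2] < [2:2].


|primitive collections| = 9. Relations:

  {2,6}:  v_{2} + v_{6} = 0 ; sig = [2:]
  {4,5}:  v_{4} + v_{5} = 0 ; sig = [2:]
  {4,6}:  v_{4} + v_{6} = v_{1} + v_{3} ; sig = [2:1,1]
  {5,7}:  v_{5} + v_{7} = v_{1} + v_{3} ; sig = [2:1,1]
  {2,7}:  v_{2} + v_{7} = 2·v_{4} ; sig = [2:2]
  {6,7}:  v_{6} + v_{7} = 2·v_{1} + 2·v_{3} ; sig = [2:2,2]
  {1,2,3}:  v_{1} + v_{2} + v_{3} = v_{4} ; sig = [3:1]
  {1,3,4}:  v_{1} + v_{3} + v_{4} = v_{7} ; sig = [3:1]
  {1,3,5}:  v_{1} + v_{3} + v_{5} = v_{6} ; sig = [3:1]

Signatures (|P|; sorted positive RHS coefficients), sorted:
{ [2:] ×2,  [2:1,1] ×2,  [2:2],  [2:2,2],  [3:1] ×3 }


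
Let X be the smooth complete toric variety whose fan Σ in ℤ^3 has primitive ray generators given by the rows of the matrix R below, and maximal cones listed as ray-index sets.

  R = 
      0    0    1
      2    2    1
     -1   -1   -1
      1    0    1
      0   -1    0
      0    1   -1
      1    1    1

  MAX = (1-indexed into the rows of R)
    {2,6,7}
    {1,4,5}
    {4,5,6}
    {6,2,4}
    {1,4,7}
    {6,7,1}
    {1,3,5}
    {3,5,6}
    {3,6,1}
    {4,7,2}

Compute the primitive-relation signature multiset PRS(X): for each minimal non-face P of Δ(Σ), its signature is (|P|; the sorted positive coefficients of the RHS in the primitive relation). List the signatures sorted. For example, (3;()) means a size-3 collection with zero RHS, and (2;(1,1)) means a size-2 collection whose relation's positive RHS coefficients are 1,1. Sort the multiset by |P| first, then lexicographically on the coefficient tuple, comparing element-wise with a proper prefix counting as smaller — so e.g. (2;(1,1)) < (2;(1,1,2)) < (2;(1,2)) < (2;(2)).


|primitive collections| = 9. Relations:

  {3,7}:  v_{3} + v_{7} = 0  ⟹  sig = (2;())
  {3,4}:  v_{3} + v_{4} = v_{5}  ⟹  sig = (2;(1))
  {5,7}:  v_{5} + v_{7} = v_{4}  ⟹  sig = (2;(1))
  {2,3}:  v_{2} + v_{3} = v_{4} + v_{6}  ⟹  sig = (2;(1,1))
  {2,5}:  v_{2} + v_{5} = 2·v_{4} + v_{6}  ⟹  sig = (2;(1,2))
  {1,2}:  v_{1} + v_{2} = 2·v_{7}  ⟹  sig = (2;(2))
  {1,5,6}:  v_{1} + v_{5} + v_{6} = 0  ⟹  sig = (3;())
  {1,4,6}:  v_{1} + v_{4} + v_{6} = v_{7}  ⟹  sig = (3;(1))
  {4,6,7}:  v_{4} + v_{6} + v_{7} = v_{2}  ⟹  sig = (3;(1))

Hence PRS(X_Σ) =
    |P|=2: 6 collections, coeffs (), (1), (1), (1,1), (1,2), (2)
    |P|=3: 3 collections, coeffs (), (1), (1)


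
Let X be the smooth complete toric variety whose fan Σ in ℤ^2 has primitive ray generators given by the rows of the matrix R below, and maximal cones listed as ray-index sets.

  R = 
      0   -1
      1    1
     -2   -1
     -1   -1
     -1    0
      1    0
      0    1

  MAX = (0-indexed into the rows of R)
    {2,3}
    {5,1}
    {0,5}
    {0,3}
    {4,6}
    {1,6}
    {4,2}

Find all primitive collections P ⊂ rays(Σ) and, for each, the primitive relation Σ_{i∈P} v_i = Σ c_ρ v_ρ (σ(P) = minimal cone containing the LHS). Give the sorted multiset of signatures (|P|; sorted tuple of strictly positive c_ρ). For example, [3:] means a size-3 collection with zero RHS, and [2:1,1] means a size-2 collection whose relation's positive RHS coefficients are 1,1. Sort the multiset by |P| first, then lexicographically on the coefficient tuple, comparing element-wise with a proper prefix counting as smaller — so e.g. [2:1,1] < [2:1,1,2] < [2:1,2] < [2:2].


Primitive collections (14):

  • {0,6}:  v_{0} + v_{6} = 0  ⇒ sig = [2:]
  • {1,3}:  v_{1} + v_{3} = 0  ⇒ sig = [2:]
  • {4,5}:  v_{4} + v_{5} = 0  ⇒ sig = [2:]
  • {0,1}:  v_{0} + v_{1} = v_{5}  ⇒ sig = [2:1]
  • {0,4}:  v_{0} + v_{4} = v_{3}  ⇒ sig = [2:1]
  • {1,2}:  v_{1} + v_{2} = v_{4}  ⇒ sig = [2:1]
  • {1,4}:  v_{1} + v_{4} = v_{6}  ⇒ sig = [2:1]
  • {2,5}:  v_{2} + v_{5} = v_{3}  ⇒ sig = [2:1]
  • {3,4}:  v_{3} + v_{4} = v_{2}  ⇒ sig = [2:1]
  • {3,5}:  v_{3} + v_{5} = v_{0}  ⇒ sig = [2:1]
  • {3,6}:  v_{3} + v_{6} = v_{4}  ⇒ sig = [2:1]
  • {5,6}:  v_{5} + v_{6} = v_{1}  ⇒ sig = [2:1]
  • {0,2}:  v_{0} + v_{2} = 2·v_{3}  ⇒ sig = [2:2]
  • {2,6}:  v_{2} + v_{6} = 2·v_{4}  ⇒ sig = [2:2]

Sorted signature multiset PRS(X):
{ [2:] ×3,  [2:1] ×9,  [2:2] ×2 }


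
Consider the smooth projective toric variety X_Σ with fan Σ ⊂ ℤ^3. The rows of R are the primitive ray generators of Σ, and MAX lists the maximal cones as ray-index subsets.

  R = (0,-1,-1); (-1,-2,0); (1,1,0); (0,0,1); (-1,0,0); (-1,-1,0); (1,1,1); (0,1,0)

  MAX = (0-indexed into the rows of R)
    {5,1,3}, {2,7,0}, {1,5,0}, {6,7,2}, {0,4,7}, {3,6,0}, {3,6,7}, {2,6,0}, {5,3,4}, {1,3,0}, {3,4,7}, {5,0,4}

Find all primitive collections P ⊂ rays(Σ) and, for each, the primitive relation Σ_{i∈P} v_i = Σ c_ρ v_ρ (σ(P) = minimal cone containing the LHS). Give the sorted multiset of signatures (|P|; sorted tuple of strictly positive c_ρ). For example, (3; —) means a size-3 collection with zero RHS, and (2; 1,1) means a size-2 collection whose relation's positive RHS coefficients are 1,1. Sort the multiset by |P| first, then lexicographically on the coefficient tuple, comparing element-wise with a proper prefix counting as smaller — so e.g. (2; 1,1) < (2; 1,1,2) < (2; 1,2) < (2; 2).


Σ has 14 primitive collections:

  {2,5}:  v_{2} + v_{5} = 0 ; sig = (2; —)
  {1,7}:  v_{1} + v_{7} = v_{5} ; sig = (2; 1)
  {2,3}:  v_{2} + v_{3} = v_{6} ; sig = (2; 1)
  {2,4}:  v_{2} + v_{4} = v_{7} ; sig = (2; 1)
  {5,6}:  v_{5} + v_{6} = v_{3} ; sig = (2; 1)
  {5,7}:  v_{5} + v_{7} = v_{4} ; sig = (2; 1)
  {1,2}:  v_{1} + v_{2} = v_{0} + v_{3} ; sig = (2; 1,1)
  {4,6}:  v_{4} + v_{6} = v_{3} + v_{7} ; sig = (2; 1,1)
  {1,6}:  v_{1} + v_{6} = v_{0} + 2·v_{3} ; sig = (2; 1,2)
  {1,4}:  v_{1} + v_{4} = 2·v_{5} ; sig = (2; 2)
  {0,3,7}:  v_{0} + v_{3} + v_{7} = 0 ; sig = (3; —)
  {0,3,4}:  v_{0} + v_{3} + v_{4} = v_{5} ; sig = (3; 1)
  {0,3,5}:  v_{0} + v_{3} + v_{5} = v_{1} ; sig = (3; 1)
  {0,6,7}:  v_{0} + v_{6} + v_{7} = v_{2} ; sig = (3; 1)

so the primitive-relation signature multiset is
{ (2; —),  (2; 1) ×5,  (2; 1,1) ×2,  (2; 1,2),  (2; 2),  (3; —),  (3; 1) ×3 }


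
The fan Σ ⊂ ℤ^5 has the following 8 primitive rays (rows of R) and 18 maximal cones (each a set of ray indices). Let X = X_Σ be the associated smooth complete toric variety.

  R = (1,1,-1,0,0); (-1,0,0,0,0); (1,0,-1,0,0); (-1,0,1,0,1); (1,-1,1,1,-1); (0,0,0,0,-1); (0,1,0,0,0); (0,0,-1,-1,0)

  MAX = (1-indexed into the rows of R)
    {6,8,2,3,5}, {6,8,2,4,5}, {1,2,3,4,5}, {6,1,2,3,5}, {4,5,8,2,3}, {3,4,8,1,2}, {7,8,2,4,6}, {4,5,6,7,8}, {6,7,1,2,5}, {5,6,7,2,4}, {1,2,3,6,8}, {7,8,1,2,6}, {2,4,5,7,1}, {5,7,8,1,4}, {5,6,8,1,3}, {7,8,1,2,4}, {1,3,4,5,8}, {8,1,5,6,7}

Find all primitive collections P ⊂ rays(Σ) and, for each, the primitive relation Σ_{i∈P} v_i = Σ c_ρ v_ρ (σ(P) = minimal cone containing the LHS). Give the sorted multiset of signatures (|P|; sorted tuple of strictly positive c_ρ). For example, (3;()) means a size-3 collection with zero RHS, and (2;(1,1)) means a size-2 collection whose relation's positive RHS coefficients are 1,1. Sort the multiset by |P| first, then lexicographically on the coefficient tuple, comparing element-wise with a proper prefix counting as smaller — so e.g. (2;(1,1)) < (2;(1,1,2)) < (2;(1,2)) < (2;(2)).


5 collections generate NE(X_Σ); each relation:

  P = {3,7}:  v_{3} + v_{7} = v_{1}  ⇒ sig = (2;(1))
  P = {3,4,6}:  v_{3} + v_{4} + v_{6} = 0  ⇒ sig = (3;())
  P = {1,4,6}:  v_{1} + v_{4} + v_{6} = v_{7}  ⇒ sig = (3;(1))
  P = {2,5,7,8}:  v_{2} + v_{5} + v_{7} + v_{8} = v_{6}  ⇒ sig = (4;(1))
  P = {1,2,5,8}:  v_{1} + v_{2} + v_{5} + v_{8} = v_{3} + v_{6}  ⇒ sig = (4;(1,1))

so the primitive-relation signature multiset is
    |P|=2: 1 collection, coeffs (1)
    |P|=3: 2 collections, coeffs (), (1)
    |P|=4: 2 collections, coeffs (1), (1,1)


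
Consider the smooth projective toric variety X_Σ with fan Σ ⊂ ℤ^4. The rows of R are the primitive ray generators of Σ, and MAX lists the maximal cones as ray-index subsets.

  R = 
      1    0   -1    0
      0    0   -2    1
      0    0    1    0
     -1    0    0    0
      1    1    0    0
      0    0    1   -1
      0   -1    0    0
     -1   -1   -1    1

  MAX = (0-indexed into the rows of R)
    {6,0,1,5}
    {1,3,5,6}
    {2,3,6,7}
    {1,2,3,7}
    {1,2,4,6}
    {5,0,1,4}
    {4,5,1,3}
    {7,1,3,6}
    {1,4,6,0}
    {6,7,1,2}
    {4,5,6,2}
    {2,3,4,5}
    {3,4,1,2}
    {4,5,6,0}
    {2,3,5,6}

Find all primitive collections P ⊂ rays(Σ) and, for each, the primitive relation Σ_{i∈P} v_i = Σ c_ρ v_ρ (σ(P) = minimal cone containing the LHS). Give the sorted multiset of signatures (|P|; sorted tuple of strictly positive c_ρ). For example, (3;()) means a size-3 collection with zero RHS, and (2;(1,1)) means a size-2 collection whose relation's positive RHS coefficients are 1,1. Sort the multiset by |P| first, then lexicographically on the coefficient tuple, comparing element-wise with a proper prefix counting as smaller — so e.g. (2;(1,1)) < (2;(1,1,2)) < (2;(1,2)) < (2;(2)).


Minimal non-faces — 9 found among 8 rays, 15 max cones:

  P={0,2}:  v_{0} + v_{2} = v_{4} + v_{6} ; sig = (2;(1,1))
  P={0,3}:  v_{0} + v_{3} = v_{1} + v_{5} ; sig = (2;(1,1))
  P={0,7}:  v_{0} + v_{7} = v_{1} + v_{6} ; sig = (2;(1,1))
  P={4,7}:  v_{4} + v_{7} = v_{1} + v_{2} ; sig = (2;(1,1))
  P={5,7}:  v_{5} + v_{7} = v_{3} + v_{6} ; sig = (2;(1,1))
  P={1,2,5}:  v_{1} + v_{2} + v_{5} = 0 ; sig = (3;())
  P={3,4,6}:  v_{3} + v_{4} + v_{6} = 0 ; sig = (3;())
  P={1,2,3,6}:  v_{1} + v_{2} + v_{3} + v_{6} = v_{7} ; sig = (4;(1))
  P={1,4,5,6}:  v_{1} + v_{4} + v_{5} + v_{6} = v_{0} ; sig = (4;(1))

Hence PRS(X_Σ) =
[(2;(1,1)), (2;(1,1)), (2;(1,1)), (2;(1,1)), (2;(1,1)), (3;()), (3;()), (4;(1)), (4;(1))]


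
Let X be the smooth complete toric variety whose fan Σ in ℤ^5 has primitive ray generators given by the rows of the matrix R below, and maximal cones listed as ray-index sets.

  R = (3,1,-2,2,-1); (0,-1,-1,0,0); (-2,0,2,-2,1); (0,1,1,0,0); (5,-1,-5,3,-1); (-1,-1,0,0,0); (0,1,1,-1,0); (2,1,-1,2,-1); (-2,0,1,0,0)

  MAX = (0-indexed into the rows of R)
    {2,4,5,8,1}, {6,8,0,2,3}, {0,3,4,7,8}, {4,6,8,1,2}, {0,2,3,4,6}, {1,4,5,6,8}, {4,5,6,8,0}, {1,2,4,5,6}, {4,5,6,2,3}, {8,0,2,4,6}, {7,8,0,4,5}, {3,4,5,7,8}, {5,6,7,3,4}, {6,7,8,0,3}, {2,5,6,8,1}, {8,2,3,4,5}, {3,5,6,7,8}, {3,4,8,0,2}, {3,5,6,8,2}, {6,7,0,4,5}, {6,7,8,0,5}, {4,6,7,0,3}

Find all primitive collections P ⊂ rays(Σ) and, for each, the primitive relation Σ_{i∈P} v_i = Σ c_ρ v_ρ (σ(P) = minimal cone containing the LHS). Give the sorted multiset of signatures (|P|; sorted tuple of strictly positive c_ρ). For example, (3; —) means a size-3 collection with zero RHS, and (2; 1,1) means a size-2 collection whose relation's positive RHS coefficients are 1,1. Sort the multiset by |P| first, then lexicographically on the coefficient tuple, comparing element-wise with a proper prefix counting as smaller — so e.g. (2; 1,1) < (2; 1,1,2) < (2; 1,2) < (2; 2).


Σ has 9 primitive collections:

  P = {1,3}:  v_{1} + v_{3} = 0  so sig = (2; —)
  P = {2,7}:  v_{2} + v_{7} = v_{3}  so sig = (2; 1)
  P = {1,7}:  v_{1} + v_{7} = v_{0} + v_{5}  so sig = (2; 1,1)
  P = {0,1}:  v_{0} + v_{1} = v_{4} + v_{6} + v_{8}  so sig = (2; 1,1,1)
  P = {0,2,5}:  v_{0} + v_{2} + v_{5} = 0  so sig = (3; —)
  P = {0,3,5}:  v_{0} + v_{3} + v_{5} = v_{7}  so sig = (3; 1)
  P = {3,4,6,8}:  v_{3} + v_{4} + v_{6} + v_{8} = v_{0}  so sig = (4; 1)
  P = {4,6,7,8}:  v_{4} + v_{6} + v_{7} + v_{8} = 2·v_{0} + v_{5}  so sig = (4; 1,2)
  P = {2,4,5,6,8}:  v_{2} + v_{4} + v_{5} + v_{6} + v_{8} = v_{1}  so sig = (5; 1)

Hence PRS(X_Σ) =
[(2; —), (2; 1), (2; 1,1), (2; 1,1,1), (3; —), (3; 1), (4; 1), (4; 1,2), (5; 1)]


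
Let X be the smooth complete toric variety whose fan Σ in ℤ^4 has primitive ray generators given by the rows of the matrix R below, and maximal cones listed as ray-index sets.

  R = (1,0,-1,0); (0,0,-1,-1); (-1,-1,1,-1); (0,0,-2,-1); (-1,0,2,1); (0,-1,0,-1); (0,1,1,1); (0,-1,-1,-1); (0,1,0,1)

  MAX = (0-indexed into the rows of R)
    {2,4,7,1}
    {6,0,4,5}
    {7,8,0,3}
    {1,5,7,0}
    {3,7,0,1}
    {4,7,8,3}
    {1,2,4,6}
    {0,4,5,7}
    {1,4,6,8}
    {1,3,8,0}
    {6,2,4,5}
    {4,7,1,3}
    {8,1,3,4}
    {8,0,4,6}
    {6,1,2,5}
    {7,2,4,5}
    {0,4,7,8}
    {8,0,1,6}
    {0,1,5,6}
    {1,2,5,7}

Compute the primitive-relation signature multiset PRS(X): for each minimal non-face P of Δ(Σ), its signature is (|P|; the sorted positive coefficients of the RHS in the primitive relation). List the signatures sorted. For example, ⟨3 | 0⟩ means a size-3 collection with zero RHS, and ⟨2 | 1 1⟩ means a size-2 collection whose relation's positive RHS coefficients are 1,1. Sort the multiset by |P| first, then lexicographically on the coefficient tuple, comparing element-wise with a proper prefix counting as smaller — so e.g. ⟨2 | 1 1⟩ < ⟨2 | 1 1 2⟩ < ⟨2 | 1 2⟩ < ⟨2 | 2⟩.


Δ(Σ) — 9 vertices, 11 min non-faces:

  • {5,8}:  v_{5} + v_{8} = 0  ⇒ sig = ⟨2 | 0⟩
  • {6,7}:  v_{6} + v_{7} = 0  ⇒ sig = ⟨2 | 0⟩
  • {0,2}:  v_{0} + v_{2} = v_{5}  ⇒ sig = ⟨2 | 1⟩
  • {2,8}:  v_{2} + v_{8} = v_{1} + v_{4}  ⇒ sig = ⟨2 | 1 1⟩
  • {3,5}:  v_{3} + v_{5} = v_{1} + v_{7}  ⇒ sig = ⟨2 | 1 1⟩
  • {3,6}:  v_{3} + v_{6} = v_{1} + v_{8}  ⇒ sig = ⟨2 | 1 1⟩
  • {2,3}:  v_{2} + v_{3} = 2·v_{1} + v_{4} + v_{7}  ⇒ sig = ⟨2 | 1 1 2⟩
  • {0,1,4}:  v_{0} + v_{1} + v_{4} = 0  ⇒ sig = ⟨3 | 0⟩
  • {1,4,5}:  v_{1} + v_{4} + v_{5} = v_{2}  ⇒ sig = ⟨3 | 1⟩
  • {1,7,8}:  v_{1} + v_{7} + v_{8} = v_{3}  ⇒ sig = ⟨3 | 1⟩
  • {0,3,4}:  v_{0} + v_{3} + v_{4} = v_{7} + v_{8}  ⇒ sig = ⟨3 | 1 1⟩

Signatures (|P|; sorted positive RHS coefficients), sorted:
{ ⟨2 | 0⟩ ×2,  ⟨2 | 1⟩,  ⟨2 | 1 1⟩ ×3,  ⟨2 | 1 1 2⟩,  ⟨3 | 0⟩,  ⟨3 | 1⟩ ×2,  ⟨3 | 1 1⟩ }


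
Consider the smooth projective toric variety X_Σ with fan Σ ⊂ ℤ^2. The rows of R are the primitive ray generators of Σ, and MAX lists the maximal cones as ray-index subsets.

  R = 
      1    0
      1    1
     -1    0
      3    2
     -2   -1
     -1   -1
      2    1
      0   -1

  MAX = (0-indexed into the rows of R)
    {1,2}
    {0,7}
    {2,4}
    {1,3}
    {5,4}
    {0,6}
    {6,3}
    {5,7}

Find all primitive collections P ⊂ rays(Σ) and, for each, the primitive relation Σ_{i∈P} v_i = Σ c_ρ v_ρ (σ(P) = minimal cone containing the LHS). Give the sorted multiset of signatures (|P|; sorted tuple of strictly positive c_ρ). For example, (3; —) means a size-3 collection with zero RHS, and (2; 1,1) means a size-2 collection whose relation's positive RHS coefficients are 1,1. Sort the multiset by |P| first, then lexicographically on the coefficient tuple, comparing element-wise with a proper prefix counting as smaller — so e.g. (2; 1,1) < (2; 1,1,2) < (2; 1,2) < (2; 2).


20 collections generate NE(X_Σ); each relation:

  {0,2}:  v_{0} + v_{2} = 0  ⟹  sig = (2; —)
  {1,5}:  v_{1} + v_{5} = 0  ⟹  sig = (2; —)
  {4,6}:  v_{4} + v_{6} = 0  ⟹  sig = (2; —)
  {0,1}:  v_{0} + v_{1} = v_{6}  ⟹  sig = (2; 1)
  {0,4}:  v_{0} + v_{4} = v_{5}  ⟹  sig = (2; 1)
  {0,5}:  v_{0} + v_{5} = v_{7}  ⟹  sig = (2; 1)
  {1,4}:  v_{1} + v_{4} = v_{2}  ⟹  sig = (2; 1)
  {1,6}:  v_{1} + v_{6} = v_{3}  ⟹  sig = (2; 1)
  {1,7}:  v_{1} + v_{7} = v_{0}  ⟹  sig = (2; 1)
  {2,5}:  v_{2} + v_{5} = v_{4}  ⟹  sig = (2; 1)
  {2,6}:  v_{2} + v_{6} = v_{1}  ⟹  sig = (2; 1)
  {2,7}:  v_{2} + v_{7} = v_{5}  ⟹  sig = (2; 1)
  {3,4}:  v_{3} + v_{4} = v_{1}  ⟹  sig = (2; 1)
  {3,5}:  v_{3} + v_{5} = v_{6}  ⟹  sig = (2; 1)
  {5,6}:  v_{5} + v_{6} = v_{0}  ⟹  sig = (2; 1)
  {3,7}:  v_{3} + v_{7} = v_{0} + v_{6}  ⟹  sig = (2; 1,1)
  {0,3}:  v_{0} + v_{3} = 2·v_{6}  ⟹  sig = (2; 2)
  {2,3}:  v_{2} + v_{3} = 2·v_{1}  ⟹  sig = (2; 2)
  {4,7}:  v_{4} + v_{7} = 2·v_{5}  ⟹  sig = (2; 2)
  {6,7}:  v_{6} + v_{7} = 2·v_{0}  ⟹  sig = (2; 2)

Sorted signature multiset PRS(X):
[(2; —), (2; —), (2; —), (2; 1), (2; 1), (2; 1), (2; 1), (2; 1), (2; 1), (2; 1), (2; 1), (2; 1), (2; 1), (2; 1), (2; 1), (2; 1,1), (2; 2), (2; 2), (2; 2), (2; 2)]


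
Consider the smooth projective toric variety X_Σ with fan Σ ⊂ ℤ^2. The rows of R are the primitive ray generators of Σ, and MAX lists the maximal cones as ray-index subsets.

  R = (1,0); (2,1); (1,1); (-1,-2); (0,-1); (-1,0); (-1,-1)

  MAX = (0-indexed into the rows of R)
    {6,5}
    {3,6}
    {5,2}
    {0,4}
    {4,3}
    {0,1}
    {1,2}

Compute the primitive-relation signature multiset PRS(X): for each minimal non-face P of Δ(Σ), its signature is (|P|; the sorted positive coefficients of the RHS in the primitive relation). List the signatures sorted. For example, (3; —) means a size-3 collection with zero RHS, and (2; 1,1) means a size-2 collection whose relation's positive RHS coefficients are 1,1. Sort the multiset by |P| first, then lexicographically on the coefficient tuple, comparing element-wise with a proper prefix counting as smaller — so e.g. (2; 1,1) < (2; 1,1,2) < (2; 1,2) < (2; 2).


Primitive collections (14):

  P = {0,5}:  v_{0} + v_{5} = 0 ; sig = (2; —)
  P = {2,6}:  v_{2} + v_{6} = 0 ; sig = (2; —)
  P = {0,2}:  v_{0} + v_{2} = v_{1} ; sig = (2; 1)
  P = {0,6}:  v_{0} + v_{6} = v_{4} ; sig = (2; 1)
  P = {1,5}:  v_{1} + v_{5} = v_{2} ; sig = (2; 1)
  P = {1,6}:  v_{1} + v_{6} = v_{0} ; sig = (2; 1)
  P = {2,3}:  v_{2} + v_{3} = v_{4} ; sig = (2; 1)
  P = {2,4}:  v_{2} + v_{4} = v_{0} ; sig = (2; 1)
  P = {4,5}:  v_{4} + v_{5} = v_{6} ; sig = (2; 1)
  P = {4,6}:  v_{4} + v_{6} = v_{3} ; sig = (2; 1)
  P = {1,3}:  v_{1} + v_{3} = v_{0} + v_{4} ; sig = (2; 1,1)
  P = {0,3}:  v_{0} + v_{3} = 2·v_{4} ; sig = (2; 2)
  P = {1,4}:  v_{1} + v_{4} = 2·v_{0} ; sig = (2; 2)
  P = {3,5}:  v_{3} + v_{5} = 2·v_{6} ; sig = (2; 2)

Signatures (|P|; sorted positive RHS coefficients), sorted:
    (2; —)
    (2; —)
    (2; 1)
    (2; 1)
    (2; 1)
    (2; 1)
    (2; 1)
    (2; 1)
    (2; 1)
    (2; 1)
    (2; 1,1)
    (2; 2)
    (2; 2)
    (2; 2)


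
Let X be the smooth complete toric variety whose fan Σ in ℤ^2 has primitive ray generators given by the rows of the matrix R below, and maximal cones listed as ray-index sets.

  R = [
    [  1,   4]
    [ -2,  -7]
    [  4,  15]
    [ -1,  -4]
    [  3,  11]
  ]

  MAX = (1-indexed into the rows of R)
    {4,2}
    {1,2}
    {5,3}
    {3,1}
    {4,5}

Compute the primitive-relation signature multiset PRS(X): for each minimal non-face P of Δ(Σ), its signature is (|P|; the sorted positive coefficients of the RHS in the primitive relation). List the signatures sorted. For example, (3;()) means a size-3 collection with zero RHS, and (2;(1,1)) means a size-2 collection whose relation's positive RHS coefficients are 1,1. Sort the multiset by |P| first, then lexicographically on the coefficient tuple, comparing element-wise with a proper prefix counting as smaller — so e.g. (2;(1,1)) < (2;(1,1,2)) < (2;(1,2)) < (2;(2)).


Minimal non-faces — 5 found among 5 rays, 5 max cones:

  • {1,4}:  v_{1} + v_{4} = 0  →  sig = (2;())
  • {1,5}:  v_{1} + v_{5} = v_{3}  →  sig = (2;(1))
  • {2,5}:  v_{2} + v_{5} = v_{1}  →  sig = (2;(1))
  • {3,4}:  v_{3} + v_{4} = v_{5}  →  sig = (2;(1))
  • {2,3}:  v_{2} + v_{3} = 2·v_{1}  →  sig = (2;(2))

so the primitive-relation signature multiset is
    |P|=2: 5 collections, coeffs (), (1), (1), (1), (2)


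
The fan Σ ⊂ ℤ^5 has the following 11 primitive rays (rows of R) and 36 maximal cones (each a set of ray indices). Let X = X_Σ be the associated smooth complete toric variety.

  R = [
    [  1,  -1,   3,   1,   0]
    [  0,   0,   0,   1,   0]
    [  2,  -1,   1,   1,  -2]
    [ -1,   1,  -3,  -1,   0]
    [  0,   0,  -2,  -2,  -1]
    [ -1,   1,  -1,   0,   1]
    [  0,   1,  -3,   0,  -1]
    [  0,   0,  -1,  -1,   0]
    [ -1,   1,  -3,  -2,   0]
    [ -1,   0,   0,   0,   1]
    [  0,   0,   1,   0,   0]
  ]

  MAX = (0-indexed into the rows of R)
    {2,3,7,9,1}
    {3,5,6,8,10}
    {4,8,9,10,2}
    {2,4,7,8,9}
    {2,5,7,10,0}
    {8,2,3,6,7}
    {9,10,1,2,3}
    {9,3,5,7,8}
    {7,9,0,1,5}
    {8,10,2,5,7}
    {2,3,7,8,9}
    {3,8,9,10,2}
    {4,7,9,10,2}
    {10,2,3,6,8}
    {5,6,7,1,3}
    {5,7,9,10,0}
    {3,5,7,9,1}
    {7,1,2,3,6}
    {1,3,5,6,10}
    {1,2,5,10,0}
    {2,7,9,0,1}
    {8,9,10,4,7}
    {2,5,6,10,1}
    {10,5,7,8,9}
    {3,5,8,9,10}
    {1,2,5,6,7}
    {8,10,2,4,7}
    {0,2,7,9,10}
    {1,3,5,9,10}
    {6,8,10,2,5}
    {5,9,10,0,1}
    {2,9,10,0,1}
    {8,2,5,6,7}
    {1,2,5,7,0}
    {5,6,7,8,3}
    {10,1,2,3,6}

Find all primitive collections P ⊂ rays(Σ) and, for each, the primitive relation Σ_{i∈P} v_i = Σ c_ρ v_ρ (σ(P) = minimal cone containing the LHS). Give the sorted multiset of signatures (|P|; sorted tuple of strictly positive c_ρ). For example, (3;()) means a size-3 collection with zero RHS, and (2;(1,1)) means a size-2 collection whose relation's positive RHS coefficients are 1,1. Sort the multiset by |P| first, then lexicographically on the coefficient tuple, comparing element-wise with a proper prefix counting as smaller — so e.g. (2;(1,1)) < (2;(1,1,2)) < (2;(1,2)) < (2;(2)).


Primitive collections (16):

  {0,3}:  v_{0} + v_{3} = 0  →  sig = (2;())
  {1,8}:  v_{1} + v_{8} = v_{3}  →  sig = (2;(1))
  {4,5}:  v_{4} + v_{5} = v_{8}  →  sig = (2;(1))
  {0,6}:  v_{0} + v_{6} = v_{2} + v_{5}  →  sig = (2;(1,1))
  {0,8}:  v_{0} + v_{8} = v_{7} + v_{10}  →  sig = (2;(1,1))
  {6,9}:  v_{6} + v_{9} = v_{1} + v_{3}  →  sig = (2;(1,1))
  {1,4}:  v_{1} + v_{4} = v_{2} + v_{8} + v_{9}  →  sig = (2;(1,1,1))
  {4,6}:  v_{4} + v_{6} = v_{2} + v_{3} + v_{8}  →  sig = (2;(1,1,1))
  {3,4}:  v_{3} + v_{4} = v_{2} + 2·v_{8} + v_{9}  →  sig = (2;(1,1,2))
  {0,4}:  v_{0} + v_{4} = v_{2} + 2·v_{7} + v_{9} + 2·v_{10}  →  sig = (2;(1,1,2,2))
  {1,7,10}:  v_{1} + v_{7} + v_{10} = 0  →  sig = (3;())
  {2,3,5}:  v_{2} + v_{3} + v_{5} = v_{6}  →  sig = (3;(1))
  {2,5,9}:  v_{2} + v_{5} + v_{9} = v_{1}  →  sig = (3;(1))
  {3,7,10}:  v_{3} + v_{7} + v_{10} = v_{8}  →  sig = (3;(1))
  {6,7,10}:  v_{6} + v_{7} + v_{10} = v_{2} + v_{5} + v_{8}  →  sig = (3;(1,1,1))
  {2,7,8,9,10}:  v_{2} + v_{7} + v_{8} + v_{9} + v_{10} = v_{4}  →  sig = (5;(1))

Hence PRS(X_Σ) =
    |P|=2: 10 collections, coeffs (), (1), (1), (1,1), (1,1), (1,1), (1,1,1), (1,1,1), (1,1,2), (1,1,2,2)
    |P|=3: 5 collections, coeffs (), (1), (1), (1), (1,1,1)
    |P|=5: 1 collection, coeffs (1)


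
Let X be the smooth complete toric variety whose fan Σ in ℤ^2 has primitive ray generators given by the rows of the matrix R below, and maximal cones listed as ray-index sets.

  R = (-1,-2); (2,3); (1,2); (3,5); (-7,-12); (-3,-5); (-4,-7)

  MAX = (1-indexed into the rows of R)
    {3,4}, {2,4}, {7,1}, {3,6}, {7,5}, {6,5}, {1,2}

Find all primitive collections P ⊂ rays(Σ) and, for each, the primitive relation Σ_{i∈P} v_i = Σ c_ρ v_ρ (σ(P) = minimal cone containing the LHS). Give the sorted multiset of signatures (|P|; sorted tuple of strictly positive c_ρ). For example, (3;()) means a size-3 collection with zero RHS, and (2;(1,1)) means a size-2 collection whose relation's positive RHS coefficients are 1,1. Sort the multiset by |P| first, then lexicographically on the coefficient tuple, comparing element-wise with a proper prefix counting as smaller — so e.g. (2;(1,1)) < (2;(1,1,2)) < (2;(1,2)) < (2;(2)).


14 minimal non-faces of Δ(Σ) (on 7 rays):

  P = {1,3}:  v_{1} + v_{3} = 0  ⇒ sig = (2;())
  P = {4,6}:  v_{4} + v_{6} = 0  ⇒ sig = (2;())
  P = {1,4}:  v_{1} + v_{4} = v_{2}  ⇒ sig = (2;(1))
  P = {1,6}:  v_{1} + v_{6} = v_{7}  ⇒ sig = (2;(1))
  P = {2,3}:  v_{2} + v_{3} = v_{4}  ⇒ sig = (2;(1))
  P = {2,6}:  v_{2} + v_{6} = v_{1}  ⇒ sig = (2;(1))
  P = {3,7}:  v_{3} + v_{7} = v_{6}  ⇒ sig = (2;(1))
  P = {4,5}:  v_{4} + v_{5} = v_{7}  ⇒ sig = (2;(1))
  P = {4,7}:  v_{4} + v_{7} = v_{1}  ⇒ sig = (2;(1))
  P = {6,7}:  v_{6} + v_{7} = v_{5}  ⇒ sig = (2;(1))
  P = {2,5}:  v_{2} + v_{5} = v_{1} + v_{7}  ⇒ sig = (2;(1,1))
  P = {1,5}:  v_{1} + v_{5} = 2·v_{7}  ⇒ sig = (2;(2))
  P = {2,7}:  v_{2} + v_{7} = 2·v_{1}  ⇒ sig = (2;(2))
  P = {3,5}:  v_{3} + v_{5} = 2·v_{6}  ⇒ sig = (2;(2))

so the primitive-relation signature multiset is
    |P|=2: 14 collections, coeffs (), (), (1), (1), (1), (1), (1), (1), (1), (1), (1,1), (2), (2), (2)


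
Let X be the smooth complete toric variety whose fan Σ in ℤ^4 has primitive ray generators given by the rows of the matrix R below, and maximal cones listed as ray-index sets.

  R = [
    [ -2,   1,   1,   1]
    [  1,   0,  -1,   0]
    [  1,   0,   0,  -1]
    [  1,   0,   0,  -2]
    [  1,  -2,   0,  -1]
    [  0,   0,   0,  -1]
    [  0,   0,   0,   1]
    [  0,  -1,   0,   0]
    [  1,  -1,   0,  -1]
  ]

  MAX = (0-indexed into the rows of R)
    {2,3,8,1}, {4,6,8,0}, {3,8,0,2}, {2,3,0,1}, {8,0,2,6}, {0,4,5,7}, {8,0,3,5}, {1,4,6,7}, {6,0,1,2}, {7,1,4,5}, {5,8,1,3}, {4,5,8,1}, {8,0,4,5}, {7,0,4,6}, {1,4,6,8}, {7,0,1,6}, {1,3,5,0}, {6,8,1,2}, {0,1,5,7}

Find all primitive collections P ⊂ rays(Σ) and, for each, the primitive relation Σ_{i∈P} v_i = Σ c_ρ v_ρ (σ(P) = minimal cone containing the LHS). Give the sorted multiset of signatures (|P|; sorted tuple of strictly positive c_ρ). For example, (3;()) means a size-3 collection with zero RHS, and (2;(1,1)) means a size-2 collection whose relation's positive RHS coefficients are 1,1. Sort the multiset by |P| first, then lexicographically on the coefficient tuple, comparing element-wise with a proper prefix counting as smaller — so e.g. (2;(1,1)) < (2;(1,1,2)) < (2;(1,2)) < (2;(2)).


10 minimal non-faces of Δ(Σ) (on 9 rays):

  • {5,6}:  v_{5} + v_{6} = 0 — sig = (2;())
  • {2,5}:  v_{2} + v_{5} = v_{3} — sig = (2;(1))
  • {2,7}:  v_{2} + v_{7} = v_{8} — sig = (2;(1))
  • {3,6}:  v_{3} + v_{6} = v_{2} — sig = (2;(1))
  • {7,8}:  v_{7} + v_{8} = v_{4} — sig = (2;(1))
  • {3,7}:  v_{3} + v_{7} = v_{5} + v_{8} — sig = (2;(1,1))
  • {3,4}:  v_{3} + v_{4} = v_{5} + 2·v_{8} — sig = (2;(1,2))
  • {2,4}:  v_{2} + v_{4} = 2·v_{8} — sig = (2;(2))
  • {0,1,8}:  v_{0} + v_{1} + v_{8} = 0 — sig = (3;())
  • {0,1,4}:  v_{0} + v_{1} + v_{4} = v_{7} — sig = (3;(1))

Signatures (|P|; sorted positive RHS coefficients), sorted:
    (2;())
    (2;(1))
    (2;(1))
    (2;(1))
    (2;(1))
    (2;(1,1))
    (2;(1,2))
    (2;(2))
    (3;())
    (3;(1))


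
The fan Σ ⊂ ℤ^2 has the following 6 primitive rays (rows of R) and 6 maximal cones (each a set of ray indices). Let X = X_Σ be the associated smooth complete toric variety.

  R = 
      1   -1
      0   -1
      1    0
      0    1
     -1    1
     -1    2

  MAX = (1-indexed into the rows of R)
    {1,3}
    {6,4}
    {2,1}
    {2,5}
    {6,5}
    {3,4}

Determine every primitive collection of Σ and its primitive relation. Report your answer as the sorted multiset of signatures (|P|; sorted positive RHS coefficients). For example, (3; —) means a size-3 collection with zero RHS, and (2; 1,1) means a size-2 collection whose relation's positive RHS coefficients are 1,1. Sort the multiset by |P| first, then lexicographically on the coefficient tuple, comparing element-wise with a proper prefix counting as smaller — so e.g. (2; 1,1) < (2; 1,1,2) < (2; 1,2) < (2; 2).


|primitive collections| = 9. Relations:

  P = {1,5}:  v_{1} + v_{5} = 0  ⇒ sig = (2; —)
  P = {2,4}:  v_{2} + v_{4} = 0  ⇒ sig = (2; —)
  P = {1,4}:  v_{1} + v_{4} = v_{3}  ⇒ sig = (2; 1)
  P = {1,6}:  v_{1} + v_{6} = v_{4}  ⇒ sig = (2; 1)
  P = {2,3}:  v_{2} + v_{3} = v_{1}  ⇒ sig = (2; 1)
  P = {2,6}:  v_{2} + v_{6} = v_{5}  ⇒ sig = (2; 1)
  P = {3,5}:  v_{3} + v_{5} = v_{4}  ⇒ sig = (2; 1)
  P = {4,5}:  v_{4} + v_{5} = v_{6}  ⇒ sig = (2; 1)
  P = {3,6}:  v_{3} + v_{6} = 2·v_{4}  ⇒ sig = (2; 2)

Signatures (|P|; sorted positive RHS coefficients), sorted:
    (2; —)
    (2; —)
    (2; 1)
    (2; 1)
    (2; 1)
    (2; 1)
    (2; 1)
    (2; 1)
    (2; 2)


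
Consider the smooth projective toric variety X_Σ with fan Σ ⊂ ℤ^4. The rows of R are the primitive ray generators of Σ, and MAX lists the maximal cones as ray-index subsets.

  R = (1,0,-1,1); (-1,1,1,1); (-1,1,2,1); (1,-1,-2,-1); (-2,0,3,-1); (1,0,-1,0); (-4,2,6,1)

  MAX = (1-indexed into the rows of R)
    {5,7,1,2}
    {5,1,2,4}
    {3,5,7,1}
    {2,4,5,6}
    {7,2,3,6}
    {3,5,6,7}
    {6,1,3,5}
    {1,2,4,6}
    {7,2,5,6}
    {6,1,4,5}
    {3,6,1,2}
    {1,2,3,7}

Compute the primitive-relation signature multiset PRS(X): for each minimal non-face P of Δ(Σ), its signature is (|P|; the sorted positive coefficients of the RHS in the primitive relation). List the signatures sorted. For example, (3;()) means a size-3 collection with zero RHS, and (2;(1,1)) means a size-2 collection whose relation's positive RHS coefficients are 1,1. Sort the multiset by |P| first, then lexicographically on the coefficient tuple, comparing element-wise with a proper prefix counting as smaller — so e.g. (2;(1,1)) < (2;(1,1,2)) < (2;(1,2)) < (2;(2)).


5 minimal non-faces of Δ(Σ) (on 7 rays):

  P={3,4}:  v_{3} + v_{4} = 0 — sig = (2;())
  P={4,7}:  v_{4} + v_{7} = v_{2} + v_{5} — sig = (2;(1,1))
  P={2,3,5}:  v_{2} + v_{3} + v_{5} = v_{7} — sig = (3;(1))
  P={1,6,7}:  v_{1} + v_{6} + v_{7} = 2·v_{3} — sig = (3;(2))
  P={1,2,5,6}:  v_{1} + v_{2} + v_{5} + v_{6} = v_{3} — sig = (4;(1))

so the primitive-relation signature multiset is
    (2;())
    (2;(1,1))
    (3;(1))
    (3;(2))
    (4;(1))


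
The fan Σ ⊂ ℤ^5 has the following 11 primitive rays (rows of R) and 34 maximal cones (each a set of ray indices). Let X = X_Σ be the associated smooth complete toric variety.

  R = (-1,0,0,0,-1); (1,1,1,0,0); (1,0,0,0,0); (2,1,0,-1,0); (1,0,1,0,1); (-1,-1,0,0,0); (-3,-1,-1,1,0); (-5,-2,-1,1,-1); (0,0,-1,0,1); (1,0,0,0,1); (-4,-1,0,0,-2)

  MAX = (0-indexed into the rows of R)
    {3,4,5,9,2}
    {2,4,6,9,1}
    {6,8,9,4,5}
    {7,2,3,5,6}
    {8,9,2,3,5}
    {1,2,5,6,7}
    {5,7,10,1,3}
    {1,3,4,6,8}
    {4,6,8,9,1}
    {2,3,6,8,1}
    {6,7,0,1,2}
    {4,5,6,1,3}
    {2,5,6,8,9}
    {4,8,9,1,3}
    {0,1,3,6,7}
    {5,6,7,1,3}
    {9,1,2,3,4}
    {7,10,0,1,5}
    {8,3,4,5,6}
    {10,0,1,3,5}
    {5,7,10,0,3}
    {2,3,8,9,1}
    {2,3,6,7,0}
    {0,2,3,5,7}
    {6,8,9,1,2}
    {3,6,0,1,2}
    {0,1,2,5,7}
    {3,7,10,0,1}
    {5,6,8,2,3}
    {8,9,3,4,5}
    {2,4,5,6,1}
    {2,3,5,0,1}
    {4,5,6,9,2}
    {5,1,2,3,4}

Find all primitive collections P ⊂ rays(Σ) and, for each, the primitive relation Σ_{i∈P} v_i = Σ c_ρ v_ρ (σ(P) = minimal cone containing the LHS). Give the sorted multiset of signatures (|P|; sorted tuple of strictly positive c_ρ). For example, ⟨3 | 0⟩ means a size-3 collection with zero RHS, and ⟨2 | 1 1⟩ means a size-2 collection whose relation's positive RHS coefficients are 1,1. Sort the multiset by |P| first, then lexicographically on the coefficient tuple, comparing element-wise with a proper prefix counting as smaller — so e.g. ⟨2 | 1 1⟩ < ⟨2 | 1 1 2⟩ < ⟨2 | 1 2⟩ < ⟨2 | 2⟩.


Σ has 20 primitive collections:

  P = {0,9}:  v_{0} + v_{9} = 0 — sig = ⟨2 | 0⟩
  P = {0,4}:  v_{0} + v_{4} = v_{1} + v_{5} — sig = ⟨2 | 1 1⟩
  P = {0,8}:  v_{0} + v_{8} = v_{3} + v_{6} — sig = ⟨2 | 1 1⟩
  P = {7,9}:  v_{7} + v_{9} = v_{5} + v_{6} — sig = ⟨2 | 1 1⟩
  P = {9,10}:  v_{9} + v_{10} = v_{1} + v_{3} + v_{5} + v_{7} — sig = ⟨2 | 1 1 1 1⟩
  P = {8,10}:  v_{8} + v_{10} = v_{1} + 2·v_{3} + v_{5} + v_{6} + v_{7} — sig = ⟨2 | 1 1 1 1 2⟩
  P = {4,7}:  v_{4} + v_{7} = v_{1} + 2·v_{5} + v_{6} — sig = ⟨2 | 1 1 2⟩
  P = {6,10}:  v_{6} + v_{10} = v_{1} + v_{3} + 2·v_{7} — sig = ⟨2 | 1 1 2⟩
  P = {7,8}:  v_{7} + v_{8} = v_{3} + v_{5} + 2·v_{6} — sig = ⟨2 | 1 1 2⟩
  P = {4,10}:  v_{4} + v_{10} = 2·v_{1} + v_{3} + 2·v_{5} + v_{7} — sig = ⟨2 | 1 1 2 2⟩
  P = {2,10}:  v_{2} + v_{10} = 2·v_{0} + v_{5} — sig = ⟨2 | 1 2⟩
  P = {0,5,6}:  v_{0} + v_{5} + v_{6} = v_{7} — sig = ⟨3 | 1⟩
  P = {1,5,9}:  v_{1} + v_{5} + v_{9} = v_{4} — sig = ⟨3 | 1⟩
  P = {3,6,9}:  v_{3} + v_{6} + v_{9} = v_{8} — sig = ⟨3 | 1⟩
  P = {1,5,8}:  v_{1} + v_{5} + v_{8} = v_{3} + v_{4} + v_{6} — sig = ⟨3 | 1 1 1⟩
  P = {2,4,8}:  v_{2} + v_{4} + v_{8} = 2·v_{9} — sig = ⟨3 | 2⟩
  P = {1,2,3,7}:  v_{1} + v_{2} + v_{3} + v_{7} = v_{0} — sig = ⟨4 | 1⟩
  P = {2,3,4,6}:  v_{2} + v_{3} + v_{4} + v_{6} = v_{9} — sig = ⟨4 | 1⟩
  P = {1,2,3,5,6}:  v_{1} + v_{2} + v_{3} + v_{5} + v_{6} = 0 — sig = ⟨5 | 0⟩
  P = {0,1,3,5,7}:  v_{0} + v_{1} + v_{3} + v_{5} + v_{7} = v_{10} — sig = ⟨5 | 1⟩

Hence PRS(X_Σ) =
[⟨2 | 0⟩, ⟨2 | 1 1⟩, ⟨2 | 1 1⟩, ⟨2 | 1 1⟩, ⟨2 | 1 1 1 1⟩, ⟨2 | 1 1 1 1 2⟩, ⟨2 | 1 1 2⟩, ⟨2 | 1 1 2⟩, ⟨2 | 1 1 2⟩, ⟨2 | 1 1 2 2⟩, ⟨2 | 1 2⟩, ⟨3 | 1⟩, ⟨3 | 1⟩, ⟨3 | 1⟩, ⟨3 | 1 1 1⟩, ⟨3 | 2⟩, ⟨4 | 1⟩, ⟨4 | 1⟩, ⟨5 | 0⟩, ⟨5 | 1⟩]


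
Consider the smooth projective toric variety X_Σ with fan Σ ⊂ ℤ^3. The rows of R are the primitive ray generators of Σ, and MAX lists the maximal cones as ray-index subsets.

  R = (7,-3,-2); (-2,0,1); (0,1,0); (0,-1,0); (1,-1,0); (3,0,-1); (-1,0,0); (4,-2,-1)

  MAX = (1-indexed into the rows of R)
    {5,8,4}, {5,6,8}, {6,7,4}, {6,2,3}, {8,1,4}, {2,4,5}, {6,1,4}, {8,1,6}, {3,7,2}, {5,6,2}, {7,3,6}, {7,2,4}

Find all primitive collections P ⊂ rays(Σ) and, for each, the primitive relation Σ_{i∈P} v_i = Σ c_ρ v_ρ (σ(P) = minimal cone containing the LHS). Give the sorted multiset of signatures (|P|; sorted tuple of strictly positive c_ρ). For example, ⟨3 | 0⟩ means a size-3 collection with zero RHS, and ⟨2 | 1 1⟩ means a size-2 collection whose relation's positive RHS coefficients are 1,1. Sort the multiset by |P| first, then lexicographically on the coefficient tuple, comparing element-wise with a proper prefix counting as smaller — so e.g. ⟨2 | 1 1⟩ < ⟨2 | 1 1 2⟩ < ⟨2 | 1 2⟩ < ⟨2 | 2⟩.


The 14 primitive collections of Σ (r=8, n=3):

  • {3,4}:  v_{3} + v_{4} = 0 — sig = ⟨2 | 0⟩
  • {5,7}:  v_{5} + v_{7} = v_{4} — sig = ⟨2 | 1⟩
  • {1,2}:  v_{1} + v_{2} = v_{5} + v_{8} — sig = ⟨2 | 1 1⟩
  • {1,3}:  v_{1} + v_{3} = v_{6} + v_{8} — sig = ⟨2 | 1 1⟩
  • {3,5}:  v_{3} + v_{5} = v_{2} + v_{6} — sig = ⟨2 | 1 1⟩
  • {3,8}:  v_{3} + v_{8} = v_{5} + v_{6} — sig = ⟨2 | 1 1⟩
  • {7,8}:  v_{7} + v_{8} = 2·v_{4} + v_{6} — sig = ⟨2 | 1 2⟩
  • {1,5}:  v_{1} + v_{5} = 2·v_{8} — sig = ⟨2 | 2⟩
  • {2,8}:  v_{2} + v_{8} = 2·v_{5} — sig = ⟨2 | 2⟩
  • {1,7}:  v_{1} + v_{7} = 3·v_{4} + 2·v_{6} — sig = ⟨2 | 2 3⟩
  • {2,6,7}:  v_{2} + v_{6} + v_{7} = 0 — sig = ⟨3 | 0⟩
  • {2,4,6}:  v_{2} + v_{4} + v_{6} = v_{5} — sig = ⟨3 | 1⟩
  • {4,5,6}:  v_{4} + v_{5} + v_{6} = v_{8} — sig = ⟨3 | 1⟩
  • {4,6,8}:  v_{4} + v_{6} + v_{8} = v_{1} — sig = ⟨3 | 1⟩

so the primitive-relation signature multiset is
{ ⟨2 | 0⟩,  ⟨2 | 1⟩,  ⟨2 | 1 1⟩ ×4,  ⟨2 | 1 2⟩,  ⟨2 | 2⟩ ×2,  ⟨2 | 2 3⟩,  ⟨3 | 0⟩,  ⟨3 | 1⟩ ×3 }


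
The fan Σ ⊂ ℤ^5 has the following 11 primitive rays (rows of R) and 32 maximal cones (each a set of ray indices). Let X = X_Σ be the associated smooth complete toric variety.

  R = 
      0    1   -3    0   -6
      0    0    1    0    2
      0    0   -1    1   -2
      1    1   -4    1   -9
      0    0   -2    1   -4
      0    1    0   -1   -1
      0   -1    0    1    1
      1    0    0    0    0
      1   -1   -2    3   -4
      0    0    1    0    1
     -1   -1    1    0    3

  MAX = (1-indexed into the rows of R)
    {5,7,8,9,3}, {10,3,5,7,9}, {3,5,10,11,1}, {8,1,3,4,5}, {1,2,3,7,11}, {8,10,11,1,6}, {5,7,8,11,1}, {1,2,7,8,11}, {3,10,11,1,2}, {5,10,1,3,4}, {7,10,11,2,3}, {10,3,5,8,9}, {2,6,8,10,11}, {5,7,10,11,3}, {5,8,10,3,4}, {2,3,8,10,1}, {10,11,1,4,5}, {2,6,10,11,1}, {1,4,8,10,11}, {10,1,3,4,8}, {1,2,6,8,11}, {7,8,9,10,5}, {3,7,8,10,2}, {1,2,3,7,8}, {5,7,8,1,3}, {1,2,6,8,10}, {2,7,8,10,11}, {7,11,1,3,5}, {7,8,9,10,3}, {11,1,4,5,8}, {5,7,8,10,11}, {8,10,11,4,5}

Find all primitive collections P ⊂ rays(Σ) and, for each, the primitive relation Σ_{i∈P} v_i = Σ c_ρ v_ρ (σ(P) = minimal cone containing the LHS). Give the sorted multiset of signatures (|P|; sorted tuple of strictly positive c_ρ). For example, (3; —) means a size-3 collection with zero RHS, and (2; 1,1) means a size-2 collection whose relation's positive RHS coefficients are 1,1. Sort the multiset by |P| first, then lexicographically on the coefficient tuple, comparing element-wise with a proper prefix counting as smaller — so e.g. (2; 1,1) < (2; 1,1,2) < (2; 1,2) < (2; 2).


Minimal non-faces — 18 found among 11 rays, 32 max cones:

  P={6,7}:  v_{6} + v_{7} = 0 — sig = (2; —)
  P={2,5}:  v_{2} + v_{5} = v_{3} — sig = (2; 1)
  P={5,6}:  v_{5} + v_{6} = v_{1} + v_{10} — sig = (2; 1,1)
  P={3,6}:  v_{3} + v_{6} = v_{1} + v_{2} + v_{10} — sig = (2; 1,1,1)
  P={2,4}:  v_{2} + v_{4} = v_{1} + v_{3} + v_{8} + v_{10} — sig = (2; 1,1,1,1)
  P={6,9}:  v_{6} + v_{9} = v_{3} + v_{5} + v_{8} + v_{10} — sig = (2; 1,1,1,1)
  P={2,9}:  v_{2} + v_{9} = 2·v_{3} + v_{7} + v_{8} + v_{10} — sig = (2; 1,1,1,2)
  P={1,9}:  v_{1} + v_{9} = v_{3} + 2·v_{5} + v_{8} — sig = (2; 1,1,2)
  P={9,11}:  v_{9} + v_{11} = v_{5} + 2·v_{7} + v_{10} — sig = (2; 1,1,2)
  P={4,9}:  v_{4} + v_{9} = v_{3} + 3·v_{5} + 2·v_{8} + v_{10} — sig = (2; 1,1,2,3)
  P={4,7}:  v_{4} + v_{7} = 2·v_{5} + v_{8} — sig = (2; 1,2)
  P={4,6}:  v_{4} + v_{6} = 2·v_{1} + v_{8} + 2·v_{10} — sig = (2; 1,2,2)
  P={1,7,10}:  v_{1} + v_{7} + v_{10} = v_{5} — sig = (3; 1)
  P={3,8,11}:  v_{3} + v_{8} + v_{11} = v_{7} — sig = (3; 1)
  P={3,4,11}:  v_{3} + v_{4} + v_{11} = 2·v_{5} — sig = (3; 2)
  P={1,5,8,10}:  v_{1} + v_{5} + v_{8} + v_{10} = v_{4} — sig = (4; 1)
  P={1,2,8,10,11}:  v_{1} + v_{2} + v_{8} + v_{10} + v_{11} = 0 — sig = (5; —)
  P={3,5,7,8,10}:  v_{3} + v_{5} + v_{7} + v_{8} + v_{10} = v_{9} — sig = (5; 1)

Hence PRS(X_Σ) =
{ (2; —),  (2; 1),  (2; 1,1),  (2; 1,1,1),  (2; 1,1,1,1) ×2,  (2; 1,1,1,2),  (2; 1,1,2) ×2,  (2; 1,1,2,3),  (2; 1,2),  (2; 1,2,2),  (3; 1) ×2,  (3; 2),  (4; 1),  (5; —),  (5; 1) }


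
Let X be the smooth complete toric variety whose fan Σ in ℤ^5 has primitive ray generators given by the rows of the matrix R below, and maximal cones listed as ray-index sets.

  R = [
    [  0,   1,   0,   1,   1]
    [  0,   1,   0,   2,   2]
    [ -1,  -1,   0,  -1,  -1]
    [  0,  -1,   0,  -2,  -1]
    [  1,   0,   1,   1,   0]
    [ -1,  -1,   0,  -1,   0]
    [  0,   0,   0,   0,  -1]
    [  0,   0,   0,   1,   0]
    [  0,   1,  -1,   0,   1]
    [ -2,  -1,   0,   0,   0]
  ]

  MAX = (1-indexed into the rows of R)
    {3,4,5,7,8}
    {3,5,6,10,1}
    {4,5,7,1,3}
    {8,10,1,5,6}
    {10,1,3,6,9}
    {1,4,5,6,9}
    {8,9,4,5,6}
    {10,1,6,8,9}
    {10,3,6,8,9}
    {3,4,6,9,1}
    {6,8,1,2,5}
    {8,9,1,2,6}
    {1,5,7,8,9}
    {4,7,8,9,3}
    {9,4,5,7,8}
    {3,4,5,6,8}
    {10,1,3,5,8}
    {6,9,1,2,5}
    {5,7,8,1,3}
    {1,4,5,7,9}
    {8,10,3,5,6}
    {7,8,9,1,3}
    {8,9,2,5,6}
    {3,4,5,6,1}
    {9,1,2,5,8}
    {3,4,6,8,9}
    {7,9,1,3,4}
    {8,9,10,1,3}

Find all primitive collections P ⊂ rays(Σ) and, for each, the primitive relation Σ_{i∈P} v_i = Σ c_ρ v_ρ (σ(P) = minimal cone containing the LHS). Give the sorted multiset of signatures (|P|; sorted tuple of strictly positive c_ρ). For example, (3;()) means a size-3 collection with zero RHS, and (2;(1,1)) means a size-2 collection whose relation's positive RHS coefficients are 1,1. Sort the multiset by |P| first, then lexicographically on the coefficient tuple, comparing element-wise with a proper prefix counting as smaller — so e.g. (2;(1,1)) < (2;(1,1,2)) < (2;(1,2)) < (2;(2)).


|primitive collections| = 12. Relations:

  P={6,7}:  v_{6} + v_{7} = v_{3}  so sig = (2;(1))
  P={2,7}:  v_{2} + v_{7} = v_{1} + v_{8}  so sig = (2;(1,1))
  P={4,10}:  v_{4} + v_{10} = v_{3} + v_{6}  so sig = (2;(1,1))
  P={2,3}:  v_{2} + v_{3} = v_{1} + v_{6} + v_{8}  so sig = (2;(1,1,1))
  P={2,4}:  v_{2} + v_{4} = v_{5} + v_{6} + v_{9}  so sig = (2;(1,1,1))
  P={7,10}:  v_{7} + v_{10} = v_{1} + 2·v_{3} + v_{8}  so sig = (2;(1,1,2))
  P={2,10}:  v_{2} + v_{10} = 2·v_{1} + 2·v_{6} + 2·v_{8}  so sig = (2;(2,2,2))
  P={1,4,8}:  v_{1} + v_{4} + v_{8} = 0  so sig = (3;())
  P={3,5,9}:  v_{3} + v_{5} + v_{9} = 0  so sig = (3;())
  P={5,9,10}:  v_{5} + v_{9} + v_{10} = v_{1} + v_{6} + v_{8}  so sig = (3;(1,1,1))
  P={1,3,6,8}:  v_{1} + v_{3} + v_{6} + v_{8} = v_{10}  so sig = (4;(1))
  P={1,5,6,8,9}:  v_{1} + v_{5} + v_{6} + v_{8} + v_{9} = v_{2}  so sig = (5;(1))

Sorted signature multiset PRS(X):
{ (2;(1)),  (2;(1,1)) ×2,  (2;(1,1,1)) ×2,  (2;(1,1,2)),  (2;(2,2,2)),  (3;()) ×2,  (3;(1,1,1)),  (4;(1)),  (5;(1)) }
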